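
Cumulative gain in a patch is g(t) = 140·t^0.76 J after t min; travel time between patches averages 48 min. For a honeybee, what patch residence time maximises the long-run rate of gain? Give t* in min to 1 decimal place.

152.0 min

Optimal t* satisfies g'(t*) = g(t*)/(T + t*).
g'(t) = 0.76·140·t^-0.24. Setting 0.76·140·t^-0.24 = 140·t^0.76/(48+t) gives 0.76(48+t) = t, so 0.24·t = 0.76×48.
t* = 0.76×48/0.24 = 152 min.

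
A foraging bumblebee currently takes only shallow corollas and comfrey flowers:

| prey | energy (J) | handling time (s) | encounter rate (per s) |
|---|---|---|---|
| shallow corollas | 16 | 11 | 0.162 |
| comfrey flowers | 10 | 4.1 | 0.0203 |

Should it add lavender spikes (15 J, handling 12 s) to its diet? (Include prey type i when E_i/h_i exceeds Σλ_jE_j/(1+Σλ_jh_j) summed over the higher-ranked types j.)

Current rate: (0.162×16 + 0.0203×10)/(1 + 0.162×11 + 0.0203×4.1) = 0.9755 J/s.
lavender spikes: E/h = 15/12 = 1.25 J/s.
1.25 > 0.9755, so adding lavender spikes raises the average — include it.

Yes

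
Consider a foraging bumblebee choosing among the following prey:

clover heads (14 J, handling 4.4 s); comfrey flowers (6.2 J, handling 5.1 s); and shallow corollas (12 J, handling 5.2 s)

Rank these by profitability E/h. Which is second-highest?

shallow corollas

In descending order of E/h:
clover heads: 14/4.4 = 3.18 J/s
shallow corollas: 12/5.2 = 2.31 J/s
comfrey flowers: 6.2/5.1 = 1.22 J/s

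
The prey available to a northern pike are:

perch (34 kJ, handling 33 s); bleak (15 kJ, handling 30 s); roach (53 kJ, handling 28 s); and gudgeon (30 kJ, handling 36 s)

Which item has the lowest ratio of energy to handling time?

bleak

In descending order of E/h:
roach: 53/28 = 1.89 kJ/s
perch: 34/33 = 1.03 kJ/s
gudgeon: 30/36 = 0.833 kJ/s
bleak: 15/30 = 0.5 kJ/s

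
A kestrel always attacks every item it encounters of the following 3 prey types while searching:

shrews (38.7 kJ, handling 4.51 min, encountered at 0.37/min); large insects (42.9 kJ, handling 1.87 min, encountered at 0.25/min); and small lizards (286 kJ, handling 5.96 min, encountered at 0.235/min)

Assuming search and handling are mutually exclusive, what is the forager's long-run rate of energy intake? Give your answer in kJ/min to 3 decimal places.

Energy encountered per unit search time: 0.37×38.7 + 0.25×42.9 + 0.235×286 = 92.25 kJ/min.
Handling time per unit search time: 0.37×4.51 + 0.25×1.87 + 0.235×5.96 = 3.537.
Rate = 92.25/(1 + 3.537) = 20.33 kJ/min.

20.335 kJ/min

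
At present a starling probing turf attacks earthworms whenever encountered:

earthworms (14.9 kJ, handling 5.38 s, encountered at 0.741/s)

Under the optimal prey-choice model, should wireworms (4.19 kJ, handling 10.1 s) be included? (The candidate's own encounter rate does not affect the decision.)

No

On earthworms alone, R = ΣλE/(1+Σλh) = 11.04/4.987 = 2.214 kJ/s.
wireworms: E/h = 4.19/10.1 = 0.4149 kJ/s.
Since 0.4149 < R, time spent handling wireworms is better spent searching.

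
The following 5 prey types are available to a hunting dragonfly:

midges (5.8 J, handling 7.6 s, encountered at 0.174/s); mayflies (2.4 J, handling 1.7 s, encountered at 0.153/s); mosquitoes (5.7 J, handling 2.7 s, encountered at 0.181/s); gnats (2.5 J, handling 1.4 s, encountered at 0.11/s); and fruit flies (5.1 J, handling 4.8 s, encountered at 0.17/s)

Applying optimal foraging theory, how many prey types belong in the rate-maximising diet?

4

Profitabilities (E/h, J/s): mosquitoes 2.11, gnats 1.79, mayflies 1.41, fruit flies 1.06, midges 0.763. Add prey in this order while the next type's profitability exceeds the intake rate on those already taken.
Rate on top 1: 0.693. gnats: 1.79 > 0.693 → include.
Rate on top 2: 0.7955. mayflies: 1.41 > 0.7955 → include.
Rate on top 3: 0.8797. fruit flies: 1.06 > 0.8797 → include.
Rate on top 4: 0.9346. midges: 0.763 < 0.9346 → exclude; stop.
Optimal diet: mosquitoes, gnats, mayflies, fruit flies — 4 of 5 types.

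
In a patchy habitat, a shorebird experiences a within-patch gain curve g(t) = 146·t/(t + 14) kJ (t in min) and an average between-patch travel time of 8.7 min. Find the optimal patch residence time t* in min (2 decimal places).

11.04 min

Maximise g(t)/(T+t): set derivative to zero → g'(t)(T+t) = g(t).
g'(t) = 146·14/(t + 14)². Setting 146·14/(t+14)² = 146t/[(t+14)(8.7+t)] gives 14(8.7+t) = t(t+14), so t² = 14×8.7 = 121.8.
t* = √121.8 = 11.04 min.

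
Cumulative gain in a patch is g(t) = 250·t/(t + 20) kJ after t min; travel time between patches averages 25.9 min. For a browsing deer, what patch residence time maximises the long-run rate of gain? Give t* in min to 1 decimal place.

Maximise g(t)/(T+t): set derivative to zero → g'(t)(T+t) = g(t).
g'(t) = 250·20/(t + 20)². Setting 250·20/(t+20)² = 250t/[(t+20)(25.9+t)] gives 20(25.9+t) = t(t+20), so t² = 20×25.9 = 518.
t* = √518 = 22.76 min.

22.8 min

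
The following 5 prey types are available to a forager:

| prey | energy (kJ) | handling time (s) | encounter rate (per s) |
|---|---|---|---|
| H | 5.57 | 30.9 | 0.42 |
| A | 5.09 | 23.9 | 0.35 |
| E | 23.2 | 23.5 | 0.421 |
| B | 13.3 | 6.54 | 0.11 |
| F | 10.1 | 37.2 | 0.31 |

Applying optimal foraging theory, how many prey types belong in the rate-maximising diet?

Rank by E/h (kJ/s): B 2.03, E 0.987, F 0.272, A 0.213, H 0.18. Include each in turn until the next type's E/h falls below the running intake rate.
Rate on top 1: 0.8509. E: 0.987 > 0.8509 → include.
Rate on top 2: 0.967. F: 0.272 < 0.967 → exclude; stop.
Optimal diet: B, E — 2 of 5 types.

2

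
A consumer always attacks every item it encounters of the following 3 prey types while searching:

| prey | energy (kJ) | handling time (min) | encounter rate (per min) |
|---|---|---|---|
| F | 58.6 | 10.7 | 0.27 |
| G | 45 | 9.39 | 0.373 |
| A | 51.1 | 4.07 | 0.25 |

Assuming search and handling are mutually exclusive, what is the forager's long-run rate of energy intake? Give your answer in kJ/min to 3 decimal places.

5.397 kJ/min

R = (0.27×58.6 + 0.373×45 + 0.25×51.1) / (1 + 0.27×10.7 + 0.373×9.39 + 0.25×4.07) = 45.38/8.409 = 5.397 kJ/min.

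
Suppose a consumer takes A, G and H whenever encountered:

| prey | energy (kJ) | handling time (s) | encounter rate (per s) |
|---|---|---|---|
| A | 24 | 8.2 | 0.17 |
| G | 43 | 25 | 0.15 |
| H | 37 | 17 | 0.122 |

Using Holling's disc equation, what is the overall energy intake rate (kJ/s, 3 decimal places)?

1.831 kJ/s

R = (0.17×24 + 0.15×43 + 0.122×37) / (1 + 0.17×8.2 + 0.15×25 + 0.122×17) = 15.04/8.218 = 1.831 kJ/s.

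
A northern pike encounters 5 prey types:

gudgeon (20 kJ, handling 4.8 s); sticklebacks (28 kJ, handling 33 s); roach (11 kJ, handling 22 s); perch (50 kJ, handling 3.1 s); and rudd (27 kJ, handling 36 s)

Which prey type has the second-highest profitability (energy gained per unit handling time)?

Profitability E/h (kJ/s): gudgeon = 20/4.8 = 4.17, sticklebacks = 28/33 = 0.848, roach = 11/22 = 0.5, perch = 50/3.1 = 16.1, rudd = 27/36 = 0.75.
Ranked: perch > gudgeon > sticklebacks > rudd > roach.

gudgeon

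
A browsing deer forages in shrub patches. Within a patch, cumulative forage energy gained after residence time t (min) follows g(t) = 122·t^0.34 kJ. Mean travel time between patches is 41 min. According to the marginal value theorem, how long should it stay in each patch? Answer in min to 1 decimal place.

21.1 min

Maximise g(t)/(T+t): set derivative to zero → g'(t)(T+t) = g(t).
g'(t) = 0.34·122·t^-0.66. Setting 0.34·122·t^-0.66 = 122·t^0.34/(41+t) gives 0.34(41+t) = t, so 0.66·t = 0.34×41.
t* = 0.34×41/0.66 = 21.12 min.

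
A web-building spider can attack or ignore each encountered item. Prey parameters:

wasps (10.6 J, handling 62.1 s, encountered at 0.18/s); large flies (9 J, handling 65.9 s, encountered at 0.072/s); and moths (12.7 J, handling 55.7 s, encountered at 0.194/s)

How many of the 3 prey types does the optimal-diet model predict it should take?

Profitabilities (E/h, J/s): moths 0.228, wasps 0.171, large flies 0.137. Add prey in this order while the next type's profitability exceeds the intake rate on those already taken.
Rate on top 1: 0.2087. wasps: 0.171 < 0.2087 → exclude; stop.
Optimal diet: moths — 1 of 3 types.

1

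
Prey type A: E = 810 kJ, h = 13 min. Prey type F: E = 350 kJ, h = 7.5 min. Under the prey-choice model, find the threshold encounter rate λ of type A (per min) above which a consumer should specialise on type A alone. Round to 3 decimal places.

At the threshold, the rate on type A alone equals the profitability of type F: λ·810/(1 + λ·13) = 350/7.5 = 46.67.
Rearranging, λ(810 − 46.67×13) = 46.67, so λ = 46.67/203.3 = 0.2295 per min.

0.230 per min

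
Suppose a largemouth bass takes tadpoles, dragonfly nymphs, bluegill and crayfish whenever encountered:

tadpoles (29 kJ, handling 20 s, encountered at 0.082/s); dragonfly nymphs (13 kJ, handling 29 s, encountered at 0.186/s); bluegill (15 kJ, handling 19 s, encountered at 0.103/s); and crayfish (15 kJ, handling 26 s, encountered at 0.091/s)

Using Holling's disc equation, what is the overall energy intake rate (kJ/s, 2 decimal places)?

0.62 kJ/s

R = (0.082×29 + 0.186×13 + 0.103×15 + 0.091×15) / (1 + 0.082×20 + 0.186×29 + 0.103×19 + 0.091×26) = 7.706/12.36 = 0.6236 kJ/s.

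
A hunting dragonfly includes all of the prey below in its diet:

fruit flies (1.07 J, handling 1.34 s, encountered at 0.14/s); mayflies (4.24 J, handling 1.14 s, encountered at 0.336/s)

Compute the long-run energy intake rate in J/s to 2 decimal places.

1.00 J/s

R = Σλ_iE_i / (1 + Σλ_ih_i)
Numerator: 0.14×1.07 + 0.336×4.24 = 1.574
Denominator: 1 + 0.14×1.34 + 0.336×1.14 = 1.571
R = 1.574/1.571 = 1.002 J/s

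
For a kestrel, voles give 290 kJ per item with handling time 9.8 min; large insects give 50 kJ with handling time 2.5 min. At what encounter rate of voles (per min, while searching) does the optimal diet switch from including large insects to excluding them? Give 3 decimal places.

0.213 per min

Drop large insects once their profitability E₂/h₂ falls below the rate achievable on voles alone: E₂/h₂ = λE₁/(1 + λh₁).
Solve for λ: λE₁h₂ = E₂(1 + λh₁) → λ(E₁h₂ − E₂h₁) = E₂ → λ = E₂/(E₁h₂ − E₂h₁).
λ = 50/(290×2.5 − 50×9.8) = 50/235 = 0.2128 per min.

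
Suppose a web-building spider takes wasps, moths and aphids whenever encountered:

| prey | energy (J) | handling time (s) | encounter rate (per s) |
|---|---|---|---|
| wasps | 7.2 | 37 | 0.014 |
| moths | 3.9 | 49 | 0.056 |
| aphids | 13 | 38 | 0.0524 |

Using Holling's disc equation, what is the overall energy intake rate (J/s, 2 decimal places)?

Energy encountered per unit search time: 0.014×7.2 + 0.056×3.9 + 0.0524×13 = 1 J/s.
Handling time per unit search time: 0.014×37 + 0.056×49 + 0.0524×38 = 5.253.
Rate = 1/(1 + 5.253) = 0.16 J/s.

0.16 J/s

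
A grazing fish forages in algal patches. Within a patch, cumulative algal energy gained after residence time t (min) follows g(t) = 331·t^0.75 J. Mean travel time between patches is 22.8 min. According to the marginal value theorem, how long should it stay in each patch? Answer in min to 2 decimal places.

Optimal t* satisfies g'(t*) = g(t*)/(T + t*).
g'(t) = 0.75·331·t^-0.25. Setting 0.75·331·t^-0.25 = 331·t^0.75/(22.8+t) gives 0.75(22.8+t) = t, so 0.25·t = 0.75×22.8.
t* = 0.75×22.8/0.25 = 68.4 min.

68.40 min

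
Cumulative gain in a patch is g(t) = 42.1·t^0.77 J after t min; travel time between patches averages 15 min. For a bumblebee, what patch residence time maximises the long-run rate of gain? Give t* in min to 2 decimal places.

Optimal t* satisfies g'(t*) = g(t*)/(T + t*).
g'(t) = 0.77·42.1·t^-0.23. Setting 0.77·42.1·t^-0.23 = 42.1·t^0.77/(15+t) gives 0.77(15+t) = t, so 0.23·t = 0.77×15.
t* = 0.77×15/0.23 = 50.22 min.

50.22 min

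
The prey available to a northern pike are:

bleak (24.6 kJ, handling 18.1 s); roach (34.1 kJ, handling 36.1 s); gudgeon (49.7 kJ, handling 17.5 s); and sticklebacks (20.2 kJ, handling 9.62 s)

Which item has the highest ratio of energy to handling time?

Profitability E/h (kJ/s): bleak = 24.6/18.1 = 1.36, roach = 34.1/36.1 = 0.945, gudgeon = 49.7/17.5 = 2.84, sticklebacks = 20.2/9.62 = 2.1.
Ranked: gudgeon > sticklebacks > bleak > roach.

gudgeon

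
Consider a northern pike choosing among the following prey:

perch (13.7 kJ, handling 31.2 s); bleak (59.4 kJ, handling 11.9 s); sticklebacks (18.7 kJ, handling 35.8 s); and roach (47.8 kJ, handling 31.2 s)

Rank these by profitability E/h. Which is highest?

bleak

In descending order of E/h:
bleak: 59.4/11.9 = 4.99 kJ/s
roach: 47.8/31.2 = 1.53 kJ/s
sticklebacks: 18.7/35.8 = 0.522 kJ/s
perch: 13.7/31.2 = 0.439 kJ/s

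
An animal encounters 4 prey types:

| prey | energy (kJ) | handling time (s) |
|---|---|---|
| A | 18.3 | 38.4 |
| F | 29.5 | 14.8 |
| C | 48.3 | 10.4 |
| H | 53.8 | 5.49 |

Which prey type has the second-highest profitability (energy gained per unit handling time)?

C

In descending order of E/h:
H: 53.8/5.49 = 9.8 kJ/s
C: 48.3/10.4 = 4.64 kJ/s
F: 29.5/14.8 = 1.99 kJ/s
A: 18.3/38.4 = 0.477 kJ/s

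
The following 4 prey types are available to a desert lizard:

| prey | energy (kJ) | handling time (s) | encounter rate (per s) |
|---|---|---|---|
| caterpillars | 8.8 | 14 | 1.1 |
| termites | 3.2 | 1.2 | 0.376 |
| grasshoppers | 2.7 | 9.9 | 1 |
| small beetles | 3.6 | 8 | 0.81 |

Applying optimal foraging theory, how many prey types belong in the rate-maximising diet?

1

Profitabilities (E/h, kJ/s): termites 2.67, caterpillars 0.629, small beetles 0.45, grasshoppers 0.273. Add prey in this order while the next type's profitability exceeds the intake rate on those already taken.
Rate on top 1: 0.8291. caterpillars: 0.629 < 0.8291 → exclude; stop.
Optimal diet: termites — 1 of 4 types.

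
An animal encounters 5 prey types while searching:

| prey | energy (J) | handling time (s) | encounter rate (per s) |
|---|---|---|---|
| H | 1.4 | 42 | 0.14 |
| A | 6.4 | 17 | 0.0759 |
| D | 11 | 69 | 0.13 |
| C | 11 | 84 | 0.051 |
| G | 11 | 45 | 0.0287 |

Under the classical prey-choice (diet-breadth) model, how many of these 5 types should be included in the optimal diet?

2

Rank by E/h (J/s): A 0.376, G 0.244, D 0.159, C 0.131, H 0.0333. Include each in turn until the next type's E/h falls below the running intake rate.
Rate on top 1: 0.2121. G: 0.244 > 0.2121 → include.
Rate on top 2: 0.2238. D: 0.159 < 0.2238 → exclude; stop.
Optimal diet: A, G — 2 of 5 types.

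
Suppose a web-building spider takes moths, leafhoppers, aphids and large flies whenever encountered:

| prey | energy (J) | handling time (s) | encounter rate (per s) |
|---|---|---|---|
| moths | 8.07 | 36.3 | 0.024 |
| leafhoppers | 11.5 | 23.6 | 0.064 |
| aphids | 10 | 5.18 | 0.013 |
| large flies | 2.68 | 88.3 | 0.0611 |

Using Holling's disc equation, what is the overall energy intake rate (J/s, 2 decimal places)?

0.14 J/s

Energy encountered per unit search time: 0.024×8.07 + 0.064×11.5 + 0.013×10 + 0.0611×2.68 = 1.223 J/s.
Handling time per unit search time: 0.024×36.3 + 0.064×23.6 + 0.013×5.18 + 0.0611×88.3 = 7.844.
Rate = 1.223/(1 + 7.844) = 0.1383 J/s.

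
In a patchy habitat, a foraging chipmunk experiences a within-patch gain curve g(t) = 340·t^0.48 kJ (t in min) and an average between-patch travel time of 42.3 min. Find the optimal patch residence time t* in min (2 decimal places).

39.05 min

Optimal t* satisfies g'(t*) = g(t*)/(T + t*).
g'(t) = 0.48·340·t^-0.52. Setting 0.48·340·t^-0.52 = 340·t^0.48/(42.3+t) gives 0.48(42.3+t) = t, so 0.52·t = 0.48×42.3.
t* = 0.48×42.3/0.52 = 39.05 min.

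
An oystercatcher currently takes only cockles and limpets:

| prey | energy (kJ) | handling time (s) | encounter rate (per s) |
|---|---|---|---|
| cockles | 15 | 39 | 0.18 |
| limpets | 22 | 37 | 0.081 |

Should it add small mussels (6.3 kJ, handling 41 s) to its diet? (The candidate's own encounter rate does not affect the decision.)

On cockles and limpets alone, R = ΣλE/(1+Σλh) = 4.482/11.02 = 0.4068 kJ/s.
Profitability of small mussels: 6.3/41 = 0.1537 kJ/s.
0.1537 < 0.4068, so adding small mussels would lower the average — exclude it.

No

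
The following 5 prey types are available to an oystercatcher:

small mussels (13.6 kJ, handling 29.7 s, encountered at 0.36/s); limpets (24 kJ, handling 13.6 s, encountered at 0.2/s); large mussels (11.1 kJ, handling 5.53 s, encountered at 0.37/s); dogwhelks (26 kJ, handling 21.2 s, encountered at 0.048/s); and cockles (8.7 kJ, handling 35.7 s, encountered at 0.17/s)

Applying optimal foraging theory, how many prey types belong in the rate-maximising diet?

2

Profitabilities (E/h, kJ/s): large mussels 2.01, limpets 1.76, dogwhelks 1.23, small mussels 0.458, cockles 0.244. Add prey in this order while the next type's profitability exceeds the intake rate on those already taken.
Rate on top 1: 1.348. limpets: 1.76 > 1.348 → include.
Rate on top 2: 1.545. dogwhelks: 1.23 < 1.545 → exclude; stop.
Optimal diet: large mussels, limpets — 2 of 5 types.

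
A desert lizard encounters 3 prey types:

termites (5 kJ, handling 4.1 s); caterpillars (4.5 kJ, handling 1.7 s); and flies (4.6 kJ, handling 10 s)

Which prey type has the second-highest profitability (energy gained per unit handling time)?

termites

In descending order of E/h:
caterpillars: 4.5/1.7 = 2.65 kJ/s
termites: 5/4.1 = 1.22 kJ/s
flies: 4.6/10 = 0.46 kJ/s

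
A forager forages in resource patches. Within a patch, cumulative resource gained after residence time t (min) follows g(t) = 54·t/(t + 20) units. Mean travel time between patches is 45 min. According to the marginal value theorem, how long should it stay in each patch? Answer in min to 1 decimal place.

30.0 min

Optimal t* satisfies g'(t*) = g(t*)/(T + t*).
g'(t) = 54·20/(t + 20)². Setting 54·20/(t+20)² = 54t/[(t+20)(45+t)] gives 20(45+t) = t(t+20), so t² = 20×45 = 900.
t* = √900 = 30 min.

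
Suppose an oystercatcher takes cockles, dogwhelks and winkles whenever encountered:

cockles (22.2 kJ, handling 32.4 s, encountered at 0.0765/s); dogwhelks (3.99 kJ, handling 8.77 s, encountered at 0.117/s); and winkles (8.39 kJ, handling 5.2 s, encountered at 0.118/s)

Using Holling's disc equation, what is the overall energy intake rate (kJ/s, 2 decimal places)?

R = Σλ_iE_i / (1 + Σλ_ih_i)
Numerator: 0.0765×22.2 + 0.117×3.99 + 0.118×8.39 = 3.155
Denominator: 1 + 0.0765×32.4 + 0.117×8.77 + 0.118×5.2 = 5.118
R = 3.155/5.118 = 0.6164 kJ/s

0.62 kJ/s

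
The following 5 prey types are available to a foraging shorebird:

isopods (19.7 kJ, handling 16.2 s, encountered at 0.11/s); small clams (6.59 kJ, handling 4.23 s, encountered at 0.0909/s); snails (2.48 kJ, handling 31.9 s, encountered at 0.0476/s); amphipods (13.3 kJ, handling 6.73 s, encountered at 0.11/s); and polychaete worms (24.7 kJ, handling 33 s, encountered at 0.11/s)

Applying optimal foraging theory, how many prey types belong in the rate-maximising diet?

3

Rank by E/h (kJ/s): amphipods 1.98, small clams 1.56, isopods 1.22, polychaete worms 0.748, snails 0.0777. Include each in turn until the next type's E/h falls below the running intake rate.
Rate on top 1: 0.8407. small clams: 1.56 > 0.8407 → include.
Rate on top 2: 0.9705. isopods: 1.22 > 0.9705 → include.
Rate on top 3: 1.082. polychaete worms: 0.748 < 1.082 → exclude; stop.
Optimal diet: amphipods, small clams, isopods — 3 of 5 types.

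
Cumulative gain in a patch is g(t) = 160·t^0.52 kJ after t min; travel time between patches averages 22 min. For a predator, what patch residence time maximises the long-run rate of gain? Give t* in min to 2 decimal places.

23.83 min

By the marginal value theorem, leave when the instantaneous gain rate g'(t) equals the habitat-wide average g(t)/(T + t).
g'(t) = 0.52·160·t^-0.48. Setting 0.52·160·t^-0.48 = 160·t^0.52/(22+t) gives 0.52(22+t) = t, so 0.48·t = 0.52×22.
t* = 0.52×22/0.48 = 23.83 min.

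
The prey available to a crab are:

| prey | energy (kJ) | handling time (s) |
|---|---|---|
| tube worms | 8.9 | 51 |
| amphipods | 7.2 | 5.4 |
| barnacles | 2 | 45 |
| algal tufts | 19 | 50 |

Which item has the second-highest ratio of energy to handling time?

algal tufts

Profitability E/h (kJ/s): tube worms = 8.9/51 = 0.175, amphipods = 7.2/5.4 = 1.33, barnacles = 2/45 = 0.0444, algal tufts = 19/50 = 0.38.
Ranked: amphipods > algal tufts > tube worms > barnacles.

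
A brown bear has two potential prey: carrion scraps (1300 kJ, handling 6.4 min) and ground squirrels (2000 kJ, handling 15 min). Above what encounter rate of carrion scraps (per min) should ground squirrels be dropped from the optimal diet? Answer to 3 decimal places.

The zero-one rule: include ground squirrels iff E₂/h₂ > λE₁/(1+λh₁). Equality gives the switch point.
λE₁h₂ = E₂ + λE₂h₁ ⇒ λ = E₂/(E₁h₂ − E₂h₁) = 2000/(1.95e+04 − 1.28e+04) = 0.2985 per min.

0.299 per min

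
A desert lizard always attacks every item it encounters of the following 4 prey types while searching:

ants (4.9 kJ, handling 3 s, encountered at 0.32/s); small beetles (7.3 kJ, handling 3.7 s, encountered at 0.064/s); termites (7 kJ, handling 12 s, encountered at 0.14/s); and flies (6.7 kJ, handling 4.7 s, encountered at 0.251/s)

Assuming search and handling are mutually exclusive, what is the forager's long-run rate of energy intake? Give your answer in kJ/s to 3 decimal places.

0.929 kJ/s

Energy encountered per unit search time: 0.32×4.9 + 0.064×7.3 + 0.14×7 + 0.251×6.7 = 4.697 kJ/s.
Handling time per unit search time: 0.32×3 + 0.064×3.7 + 0.14×12 + 0.251×4.7 = 4.056.
Rate = 4.697/(1 + 4.056) = 0.9289 kJ/s.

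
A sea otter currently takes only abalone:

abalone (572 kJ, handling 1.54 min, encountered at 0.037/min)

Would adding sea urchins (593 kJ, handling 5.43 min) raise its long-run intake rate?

Yes

Current rate: (0.037×572)/(1 + 0.037×1.54) = 20.02 kJ/min.
Profitability of sea urchins: 593/5.43 = 109.2 kJ/min.
109.2 > 20.02, so adding sea urchins raises the average — include it.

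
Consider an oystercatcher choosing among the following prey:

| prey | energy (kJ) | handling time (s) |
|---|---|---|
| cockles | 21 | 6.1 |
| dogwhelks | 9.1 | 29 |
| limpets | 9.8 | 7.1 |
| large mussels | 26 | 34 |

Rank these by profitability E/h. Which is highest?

Profitability E/h (kJ/s): cockles = 21/6.1 = 3.44, dogwhelks = 9.1/29 = 0.314, limpets = 9.8/7.1 = 1.38, large mussels = 26/34 = 0.765.
Ranked: cockles > limpets > large mussels > dogwhelks.

cockles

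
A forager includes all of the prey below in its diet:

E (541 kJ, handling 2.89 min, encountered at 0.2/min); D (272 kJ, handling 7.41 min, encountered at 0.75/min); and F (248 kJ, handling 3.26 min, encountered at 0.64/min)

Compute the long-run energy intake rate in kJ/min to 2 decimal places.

51.07 kJ/min

R = Σλ_iE_i / (1 + Σλ_ih_i)
Numerator: 0.2×541 + 0.75×272 + 0.64×248 = 470.9
Denominator: 1 + 0.2×2.89 + 0.75×7.41 + 0.64×3.26 = 9.222
R = 470.9/9.222 = 51.07 kJ/min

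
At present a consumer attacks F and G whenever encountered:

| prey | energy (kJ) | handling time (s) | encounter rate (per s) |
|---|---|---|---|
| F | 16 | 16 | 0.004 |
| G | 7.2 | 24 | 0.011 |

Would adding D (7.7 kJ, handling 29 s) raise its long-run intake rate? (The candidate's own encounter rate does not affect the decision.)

On F and G alone, R = ΣλE/(1+Σλh) = 0.1432/1.328 = 0.1078 kJ/s.
Profitability of D: 7.7/29 = 0.2655 kJ/s.
Since 0.2655 > R, including D increases the long-run rate.

Yes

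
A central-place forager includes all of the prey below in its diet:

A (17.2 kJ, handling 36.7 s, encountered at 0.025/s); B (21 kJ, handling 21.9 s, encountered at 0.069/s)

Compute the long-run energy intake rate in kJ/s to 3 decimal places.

R = Σλ_iE_i / (1 + Σλ_ih_i)
Numerator: 0.025×17.2 + 0.069×21 = 1.879
Denominator: 1 + 0.025×36.7 + 0.069×21.9 = 3.429
R = 1.879/3.429 = 0.548 kJ/s

0.548 kJ/s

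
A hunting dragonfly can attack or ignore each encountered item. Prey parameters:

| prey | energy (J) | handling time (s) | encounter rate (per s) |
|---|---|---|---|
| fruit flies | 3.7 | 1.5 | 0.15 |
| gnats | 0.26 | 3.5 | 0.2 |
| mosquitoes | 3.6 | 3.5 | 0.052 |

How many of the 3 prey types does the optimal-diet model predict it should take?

E/h in descending order: fruit flies 2.47, mosquitoes 1.03, gnats 0.0743 J/s. The optimal diet is the largest prefix of this list for which every included type satisfies E_i/h_i > R on the types above it.
Rate on top 1: 0.4531. mosquitoes: 1.03 > 0.4531 → include.
Rate on top 2: 0.5275. gnats: 0.0743 < 0.5275 → exclude; stop.
Optimal diet: fruit flies, mosquitoes — 2 of 3 types.

2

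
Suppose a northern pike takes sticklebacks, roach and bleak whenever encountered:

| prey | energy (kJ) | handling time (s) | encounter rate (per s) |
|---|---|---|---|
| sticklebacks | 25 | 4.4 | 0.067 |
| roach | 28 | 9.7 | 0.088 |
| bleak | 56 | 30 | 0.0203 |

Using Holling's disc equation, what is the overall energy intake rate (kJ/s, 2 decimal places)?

1.91 kJ/s

R = Σλ_iE_i / (1 + Σλ_ih_i)
Numerator: 0.067×25 + 0.088×28 + 0.0203×56 = 5.276
Denominator: 1 + 0.067×4.4 + 0.088×9.7 + 0.0203×30 = 2.757
R = 5.276/2.757 = 1.913 kJ/s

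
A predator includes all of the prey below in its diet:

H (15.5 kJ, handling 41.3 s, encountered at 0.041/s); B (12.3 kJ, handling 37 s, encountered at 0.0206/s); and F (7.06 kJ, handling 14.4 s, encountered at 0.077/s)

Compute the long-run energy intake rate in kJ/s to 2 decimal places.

Energy encountered per unit search time: 0.041×15.5 + 0.0206×12.3 + 0.077×7.06 = 1.433 kJ/s.
Handling time per unit search time: 0.041×41.3 + 0.0206×37 + 0.077×14.4 = 3.564.
Rate = 1.433/(1 + 3.564) = 0.3138 kJ/s.

0.31 kJ/s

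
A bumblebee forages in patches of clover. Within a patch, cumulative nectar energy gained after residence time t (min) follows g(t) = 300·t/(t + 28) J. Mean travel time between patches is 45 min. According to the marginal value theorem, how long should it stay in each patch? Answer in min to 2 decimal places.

35.50 min

Maximise g(t)/(T+t): set derivative to zero → g'(t)(T+t) = g(t).
g'(t) = 300·28/(t + 28)². Setting 300·28/(t+28)² = 300t/[(t+28)(45+t)] gives 28(45+t) = t(t+28), so t² = 28×45 = 1260.
t* = √1260 = 35.5 min.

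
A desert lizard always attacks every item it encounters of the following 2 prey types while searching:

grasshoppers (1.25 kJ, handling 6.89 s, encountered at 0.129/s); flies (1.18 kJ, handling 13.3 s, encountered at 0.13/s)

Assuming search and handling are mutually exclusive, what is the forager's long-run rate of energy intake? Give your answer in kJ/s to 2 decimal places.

Energy encountered per unit search time: 0.129×1.25 + 0.13×1.18 = 0.3146 kJ/s.
Handling time per unit search time: 0.129×6.89 + 0.13×13.3 = 2.618.
Rate = 0.3146/(1 + 2.618) = 0.08697 kJ/s.

0.09 kJ/s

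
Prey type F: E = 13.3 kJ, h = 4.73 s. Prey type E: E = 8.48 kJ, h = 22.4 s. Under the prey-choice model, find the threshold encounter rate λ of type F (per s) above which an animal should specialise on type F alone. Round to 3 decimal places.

0.033 per s

At the threshold, the rate on type F alone equals the profitability of type E: λ·13.3/(1 + λ·4.73) = 8.48/22.4 = 0.3786.
Rearranging, λ(13.3 − 0.3786×4.73) = 0.3786, so λ = 0.3786/11.51 = 0.03289 per s.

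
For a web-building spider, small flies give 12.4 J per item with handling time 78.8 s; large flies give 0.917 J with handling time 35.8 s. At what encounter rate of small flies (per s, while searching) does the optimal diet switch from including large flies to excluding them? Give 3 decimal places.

The zero-one rule: include large flies iff E₂/h₂ > λE₁/(1+λh₁). Equality gives the switch point.
λE₁h₂ = E₂ + λE₂h₁ ⇒ λ = E₂/(E₁h₂ − E₂h₁) = 0.917/(443.9 − 72.26) = 0.002467 per s.

0.002 per s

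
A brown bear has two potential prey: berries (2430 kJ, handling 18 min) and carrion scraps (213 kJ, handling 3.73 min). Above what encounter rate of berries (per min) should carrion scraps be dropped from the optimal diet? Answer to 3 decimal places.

0.041 per min

Drop carrion scraps once their profitability E₂/h₂ falls below the rate achievable on berries alone: E₂/h₂ = λE₁/(1 + λh₁).
Solve for λ: λE₁h₂ = E₂(1 + λh₁) → λ(E₁h₂ − E₂h₁) = E₂ → λ = E₂/(E₁h₂ − E₂h₁).
λ = 213/(2430×3.73 − 213×18) = 213/5230 = 0.04073 per min.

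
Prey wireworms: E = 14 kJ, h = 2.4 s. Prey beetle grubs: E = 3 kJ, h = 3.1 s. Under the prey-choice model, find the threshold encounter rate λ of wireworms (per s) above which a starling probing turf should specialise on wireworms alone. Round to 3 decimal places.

Drop beetle grubs once their profitability E₂/h₂ falls below the rate achievable on wireworms alone: E₂/h₂ = λE₁/(1 + λh₁).
Solve for λ: λE₁h₂ = E₂(1 + λh₁) → λ(E₁h₂ − E₂h₁) = E₂ → λ = E₂/(E₁h₂ − E₂h₁).
λ = 3/(14×3.1 − 3×2.4) = 3/36.2 = 0.08287 per s.

0.083 per s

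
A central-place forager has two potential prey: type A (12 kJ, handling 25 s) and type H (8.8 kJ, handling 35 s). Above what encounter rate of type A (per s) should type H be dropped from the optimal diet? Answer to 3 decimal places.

0.044 per s

At the threshold, the rate on type A alone equals the profitability of type H: λ·12/(1 + λ·25) = 8.8/35 = 0.2514.
Rearranging, λ(12 − 0.2514×25) = 0.2514, so λ = 0.2514/5.714 = 0.044 per s.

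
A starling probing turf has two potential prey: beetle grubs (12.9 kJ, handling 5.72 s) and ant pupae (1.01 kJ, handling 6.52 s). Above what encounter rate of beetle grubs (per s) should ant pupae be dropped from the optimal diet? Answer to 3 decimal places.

Drop ant pupae once their profitability E₂/h₂ falls below the rate achievable on beetle grubs alone: E₂/h₂ = λE₁/(1 + λh₁).
Solve for λ: λE₁h₂ = E₂(1 + λh₁) → λ(E₁h₂ − E₂h₁) = E₂ → λ = E₂/(E₁h₂ − E₂h₁).
λ = 1.01/(12.9×6.52 − 1.01×5.72) = 1.01/78.33 = 0.01289 per s.

0.013 per s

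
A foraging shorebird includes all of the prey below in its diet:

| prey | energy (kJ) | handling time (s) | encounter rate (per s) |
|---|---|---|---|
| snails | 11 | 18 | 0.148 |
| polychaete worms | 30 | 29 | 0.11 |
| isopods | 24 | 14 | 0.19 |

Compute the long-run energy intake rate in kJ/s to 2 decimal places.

1.00 kJ/s

R = (0.148×11 + 0.11×30 + 0.19×24) / (1 + 0.148×18 + 0.11×29 + 0.19×14) = 9.488/9.514 = 0.9973 kJ/s.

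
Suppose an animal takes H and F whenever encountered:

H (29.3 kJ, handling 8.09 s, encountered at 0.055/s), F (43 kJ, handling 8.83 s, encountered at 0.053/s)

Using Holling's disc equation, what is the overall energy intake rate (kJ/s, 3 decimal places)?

2.034 kJ/s

R = (0.055×29.3 + 0.053×43) / (1 + 0.055×8.09 + 0.053×8.83) = 3.891/1.913 = 2.034 kJ/s.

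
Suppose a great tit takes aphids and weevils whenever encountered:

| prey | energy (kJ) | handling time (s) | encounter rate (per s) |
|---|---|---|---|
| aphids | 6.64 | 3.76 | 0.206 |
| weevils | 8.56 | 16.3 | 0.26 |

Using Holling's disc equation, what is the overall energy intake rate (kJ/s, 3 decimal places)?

0.598 kJ/s

R = Σλ_iE_i / (1 + Σλ_ih_i)
Numerator: 0.206×6.64 + 0.26×8.56 = 3.593
Denominator: 1 + 0.206×3.76 + 0.26×16.3 = 6.013
R = 3.593/6.013 = 0.5977 kJ/s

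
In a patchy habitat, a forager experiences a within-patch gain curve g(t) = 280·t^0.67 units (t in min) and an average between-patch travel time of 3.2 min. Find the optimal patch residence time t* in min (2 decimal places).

6.50 min

Maximise g(t)/(T+t): set derivative to zero → g'(t)(T+t) = g(t).
g'(t) = 0.67·280·t^-0.33. Setting 0.67·280·t^-0.33 = 280·t^0.67/(3.2+t) gives 0.67(3.2+t) = t, so 0.33·t = 0.67×3.2.
t* = 0.67×3.2/0.33 = 6.497 min.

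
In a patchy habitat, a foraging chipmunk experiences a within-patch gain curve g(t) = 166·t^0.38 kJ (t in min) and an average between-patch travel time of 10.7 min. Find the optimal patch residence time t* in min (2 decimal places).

By the marginal value theorem, leave when the instantaneous gain rate g'(t) equals the habitat-wide average g(t)/(T + t).
g'(t) = 0.38·166·t^-0.62. Setting 0.38·166·t^-0.62 = 166·t^0.38/(10.7+t) gives 0.38(10.7+t) = t, so 0.62·t = 0.38×10.7.
t* = 0.38×10.7/0.62 = 6.558 min.

6.56 min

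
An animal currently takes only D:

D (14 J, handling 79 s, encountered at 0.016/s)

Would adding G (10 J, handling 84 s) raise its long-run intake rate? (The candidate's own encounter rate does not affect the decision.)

Yes

Current rate: (0.016×14)/(1 + 0.016×79) = 0.09894 J/s.
Profitability of G: 10/84 = 0.119 J/s.
Since 0.119 > R, including G increases the long-run rate.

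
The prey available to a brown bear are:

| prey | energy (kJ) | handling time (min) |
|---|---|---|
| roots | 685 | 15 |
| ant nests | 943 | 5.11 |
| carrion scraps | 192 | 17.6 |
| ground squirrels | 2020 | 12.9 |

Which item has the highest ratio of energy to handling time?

ant nests

Profitability E/h (kJ/min): roots = 685/15 = 45.7, ant nests = 943/5.11 = 185, carrion scraps = 192/17.6 = 10.9, ground squirrels = 2020/12.9 = 157.
Ranked: ant nests > ground squirrels > roots > carrion scraps.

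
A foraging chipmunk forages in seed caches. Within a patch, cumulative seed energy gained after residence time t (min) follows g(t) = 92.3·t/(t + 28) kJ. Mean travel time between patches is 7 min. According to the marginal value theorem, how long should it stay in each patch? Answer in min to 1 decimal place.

Optimal t* satisfies g'(t*) = g(t*)/(T + t*).
g'(t) = 92.3·28/(t + 28)². Setting 92.3·28/(t+28)² = 92.3t/[(t+28)(7+t)] gives 28(7+t) = t(t+28), so t² = 28×7 = 196.
t* = √196 = 14 min.

14.0 min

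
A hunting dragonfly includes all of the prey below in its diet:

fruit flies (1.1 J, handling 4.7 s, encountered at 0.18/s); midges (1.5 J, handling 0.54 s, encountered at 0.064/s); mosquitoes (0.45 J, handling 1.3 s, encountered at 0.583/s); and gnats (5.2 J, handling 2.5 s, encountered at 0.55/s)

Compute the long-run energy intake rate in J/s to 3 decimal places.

R = (0.18×1.1 + 0.064×1.5 + 0.583×0.45 + 0.55×5.2) / (1 + 0.18×4.7 + 0.064×0.54 + 0.583×1.3 + 0.55×2.5) = 3.416/4.013 = 0.8512 J/s.

0.851 J/s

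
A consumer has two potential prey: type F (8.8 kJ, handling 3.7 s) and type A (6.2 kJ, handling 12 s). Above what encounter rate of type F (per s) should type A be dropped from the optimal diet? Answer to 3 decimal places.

0.075 per s

The zero-one rule: include type A iff E₂/h₂ > λE₁/(1+λh₁). Equality gives the switch point.
λE₁h₂ = E₂ + λE₂h₁ ⇒ λ = E₂/(E₁h₂ − E₂h₁) = 6.2/(105.6 − 22.94) = 0.07501 per s.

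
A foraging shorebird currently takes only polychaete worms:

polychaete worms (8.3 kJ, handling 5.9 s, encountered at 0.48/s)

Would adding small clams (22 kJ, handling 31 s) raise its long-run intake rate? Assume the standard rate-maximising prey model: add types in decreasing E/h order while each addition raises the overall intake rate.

No

On polychaete worms alone, R = ΣλE/(1+Σλh) = 3.984/3.832 = 1.04 kJ/s.
small clams: E/h = 22/31 = 0.7097 kJ/s.
Since 0.7097 < R, time spent handling small clams is better spent searching.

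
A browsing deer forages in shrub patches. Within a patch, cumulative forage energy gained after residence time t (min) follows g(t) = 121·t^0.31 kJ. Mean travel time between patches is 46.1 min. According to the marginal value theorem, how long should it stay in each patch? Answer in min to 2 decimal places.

20.71 min

By the marginal value theorem, leave when the instantaneous gain rate g'(t) equals the habitat-wide average g(t)/(T + t).
g'(t) = 0.31·121·t^-0.69. Setting 0.31·121·t^-0.69 = 121·t^0.31/(46.1+t) gives 0.31(46.1+t) = t, so 0.69·t = 0.31×46.1.
t* = 0.31×46.1/0.69 = 20.71 min.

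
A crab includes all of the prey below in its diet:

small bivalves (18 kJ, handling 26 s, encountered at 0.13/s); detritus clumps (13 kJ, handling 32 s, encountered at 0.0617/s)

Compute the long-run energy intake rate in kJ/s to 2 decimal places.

0.49 kJ/s

Energy encountered per unit search time: 0.13×18 + 0.0617×13 = 3.142 kJ/s.
Handling time per unit search time: 0.13×26 + 0.0617×32 = 5.354.
Rate = 3.142/(1 + 5.354) = 0.4945 kJ/s.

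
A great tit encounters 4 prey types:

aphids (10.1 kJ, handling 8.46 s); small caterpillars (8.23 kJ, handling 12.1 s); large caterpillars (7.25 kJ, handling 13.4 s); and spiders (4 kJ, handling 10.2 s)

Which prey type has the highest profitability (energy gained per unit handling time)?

aphids

Profitability E/h (kJ/s): aphids = 10.1/8.46 = 1.19, small caterpillars = 8.23/12.1 = 0.68, large caterpillars = 7.25/13.4 = 0.541, spiders = 4/10.2 = 0.392.
Ranked: aphids > small caterpillars > large caterpillars > spiders.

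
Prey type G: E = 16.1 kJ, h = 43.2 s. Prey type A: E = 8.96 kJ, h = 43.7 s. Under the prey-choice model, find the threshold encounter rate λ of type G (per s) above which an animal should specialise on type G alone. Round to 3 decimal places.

0.028 per s

At the threshold, the rate on type G alone equals the profitability of type A: λ·16.1/(1 + λ·43.2) = 8.96/43.7 = 0.205.
Rearranging, λ(16.1 − 0.205×43.2) = 0.205, so λ = 0.205/7.243 = 0.02831 per s.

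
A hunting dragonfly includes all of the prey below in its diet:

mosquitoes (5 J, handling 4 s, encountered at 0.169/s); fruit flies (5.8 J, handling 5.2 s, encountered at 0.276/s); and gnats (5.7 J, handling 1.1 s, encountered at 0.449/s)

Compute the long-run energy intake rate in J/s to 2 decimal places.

Energy encountered per unit search time: 0.169×5 + 0.276×5.8 + 0.449×5.7 = 5.005 J/s.
Handling time per unit search time: 0.169×4 + 0.276×5.2 + 0.449×1.1 = 2.605.
Rate = 5.005/(1 + 2.605) = 1.388 J/s.

1.39 J/s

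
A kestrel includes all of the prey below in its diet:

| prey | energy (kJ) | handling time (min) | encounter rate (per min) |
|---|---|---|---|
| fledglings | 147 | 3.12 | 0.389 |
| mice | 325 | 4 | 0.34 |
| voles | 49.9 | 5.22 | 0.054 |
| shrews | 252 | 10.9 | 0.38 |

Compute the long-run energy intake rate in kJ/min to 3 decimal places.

Energy encountered per unit search time: 0.389×147 + 0.34×325 + 0.054×49.9 + 0.38×252 = 266.1 kJ/min.
Handling time per unit search time: 0.389×3.12 + 0.34×4 + 0.054×5.22 + 0.38×10.9 = 6.998.
Rate = 266.1/(1 + 6.998) = 33.28 kJ/min.

33.277 kJ/min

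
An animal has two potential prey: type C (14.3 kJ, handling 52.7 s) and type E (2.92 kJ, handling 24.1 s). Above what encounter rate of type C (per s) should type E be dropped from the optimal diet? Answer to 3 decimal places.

0.015 per s

Drop type E once their profitability E₂/h₂ falls below the rate achievable on type C alone: E₂/h₂ = λE₁/(1 + λh₁).
Solve for λ: λE₁h₂ = E₂(1 + λh₁) → λ(E₁h₂ − E₂h₁) = E₂ → λ = E₂/(E₁h₂ − E₂h₁).
λ = 2.92/(14.3×24.1 − 2.92×52.7) = 2.92/190.7 = 0.01531 per s.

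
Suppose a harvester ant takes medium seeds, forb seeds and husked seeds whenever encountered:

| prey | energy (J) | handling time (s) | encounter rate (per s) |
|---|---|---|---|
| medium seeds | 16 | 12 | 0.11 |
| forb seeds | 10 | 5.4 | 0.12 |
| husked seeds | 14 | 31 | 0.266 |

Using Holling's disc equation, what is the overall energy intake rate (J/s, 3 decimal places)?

0.596 J/s

Energy encountered per unit search time: 0.11×16 + 0.12×10 + 0.266×14 = 6.684 J/s.
Handling time per unit search time: 0.11×12 + 0.12×5.4 + 0.266×31 = 10.21.
Rate = 6.684/(1 + 10.21) = 0.596 J/s.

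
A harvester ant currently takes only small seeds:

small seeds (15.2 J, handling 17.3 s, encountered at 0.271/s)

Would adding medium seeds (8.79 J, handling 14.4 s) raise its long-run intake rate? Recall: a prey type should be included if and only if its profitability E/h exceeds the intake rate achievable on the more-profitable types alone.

Intake rate on the current diet: R = (0.271×15.2) / (1 + 0.271×17.3) = 4.119/5.688 = 0.7242 J/s.
medium seeds: E/h = 8.79/14.4 = 0.6104 J/s.
Since 0.6104 < R, time spent handling medium seeds is better spent searching.

No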